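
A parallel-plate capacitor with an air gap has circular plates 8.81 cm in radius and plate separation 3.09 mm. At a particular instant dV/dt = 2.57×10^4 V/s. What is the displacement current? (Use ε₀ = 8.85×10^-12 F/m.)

1.79×10^-6 A

C = ε₀A/d = (8.85×10^-12)(0.02438)/(3.09×10^-3) = 6.983×10^-11 F.
I_d = C dV/dt = (6.983×10^-11)(2.57×10^4) = 1.79×10^-6 A.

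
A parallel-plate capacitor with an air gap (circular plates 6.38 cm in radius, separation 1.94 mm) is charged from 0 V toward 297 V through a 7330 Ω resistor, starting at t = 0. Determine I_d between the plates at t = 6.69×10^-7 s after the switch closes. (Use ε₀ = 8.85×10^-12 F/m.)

8.48×10^-3 A

With C = ε₀A/d = (8.85×10^-12)(0.01279)/(1.94×10^-3) = 5.835×10^-11 F, the time constant is τ = RC = 4.277×10^-7 s, so t/τ = 1.564 and e^(−t/τ) = 0.2093.
I_d = I_cond = (V₀/R) e^(−t/τ) = (0.04052)(0.2093) = 8.48×10^-3 A.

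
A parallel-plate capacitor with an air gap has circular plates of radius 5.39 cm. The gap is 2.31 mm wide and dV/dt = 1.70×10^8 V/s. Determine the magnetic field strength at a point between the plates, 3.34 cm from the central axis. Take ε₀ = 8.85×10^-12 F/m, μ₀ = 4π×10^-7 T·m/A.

1.37×10^-8 T

With E = V/d, dE/dt = 7.359×10^10 V/(m·s) and πR² = 9.127×10^-3 m², giving I_d = ε₀ πR² dE/dt = 5.944×10^-3 A.
∮B·dl = μ₀ I_d,enc with I_d,enc = I_d r²/R² = 2.282×10^-3 A; so B = μ₀ I_d,enc/(2πr) = 1.37×10^-8 T.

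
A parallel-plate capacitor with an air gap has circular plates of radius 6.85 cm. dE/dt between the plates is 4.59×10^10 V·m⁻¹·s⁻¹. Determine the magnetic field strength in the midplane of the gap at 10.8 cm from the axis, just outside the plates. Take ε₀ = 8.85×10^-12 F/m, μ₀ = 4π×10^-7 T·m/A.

I_d = ε₀ dΦ_E/dt = ε₀ πR² (dE/dt) = (8.85×10^-12)(0.01474)(4.59×10^10) = 5.988×10^-3 A through the full plate area.
With r > R the enclosed displacement current is the full I_d; B = μ₀ I_d / (2πr) = 1.11×10^-8 T.

1.11×10^-8 T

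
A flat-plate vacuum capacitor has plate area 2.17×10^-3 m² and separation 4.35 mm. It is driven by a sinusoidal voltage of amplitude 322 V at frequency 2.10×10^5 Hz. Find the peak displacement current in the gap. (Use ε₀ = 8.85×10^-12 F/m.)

1.88×10^-3 A

(dE/dt)_max = V₀ω/d = 9.764×10^10 V/(m·s); ω = 2πf = 1.319×10^6 rad/s.
I_d,max = ε₀ A (dE/dt)_max = (8.85×10^-12)(2.17×10^-3)(9.764×10^10) = 1.88×10^-3 A.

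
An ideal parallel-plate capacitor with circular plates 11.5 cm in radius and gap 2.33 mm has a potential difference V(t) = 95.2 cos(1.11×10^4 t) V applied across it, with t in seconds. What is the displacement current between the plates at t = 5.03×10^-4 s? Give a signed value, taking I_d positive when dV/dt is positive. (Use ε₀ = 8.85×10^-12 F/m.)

1.07×10^-4 A

dE/dt = (V₀ω/d)·−sin(ωt) with ωt = 5.5833 rad: (95.2)(1.11×10^4)(0.6441)/(2.33×10^-3) = 2.921×10^8 V/(m·s).
I_d = ε₀ A dE/dt = (8.85×10^-12)(0.04155)(2.921×10^8) = 1.07×10^-4 A.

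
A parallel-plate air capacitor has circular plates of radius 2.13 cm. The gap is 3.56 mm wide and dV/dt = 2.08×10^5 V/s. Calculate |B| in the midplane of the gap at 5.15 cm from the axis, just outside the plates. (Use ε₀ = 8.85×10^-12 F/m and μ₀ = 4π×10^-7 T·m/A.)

I_d = C dV/dt with C = ε₀πR²/d = 3.542×10^-12 F, so I_d = (3.542×10^-12)(2.08×10^5) = 7.367×10^-7 A.
For r ≥ R the full I_d is enclosed: B = μ₀ I_d/(2πr) = (4π×10^-7)(7.367×10^-7)/(2π·0.0515) = 2.86×10^-12 T.

2.86×10^-12 T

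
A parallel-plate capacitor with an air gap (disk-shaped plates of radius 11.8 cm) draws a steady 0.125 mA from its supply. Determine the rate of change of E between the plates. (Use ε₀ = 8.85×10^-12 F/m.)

3.23×10^8 V/(m·s)

By continuity, I_d in the gap equals the 0.125 mA flowing in the wire.
Then dE/dt = I_d/(ε₀A) = 3.23×10^8 V/(m·s).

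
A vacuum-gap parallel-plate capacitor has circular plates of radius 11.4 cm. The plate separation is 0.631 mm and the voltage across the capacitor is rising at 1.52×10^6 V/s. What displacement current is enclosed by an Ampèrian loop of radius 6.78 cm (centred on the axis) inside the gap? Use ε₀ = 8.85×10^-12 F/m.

3.08×10^-4 A

I_d = C dV/dt with C = ε₀πR²/d = 5.727×10^-10 F, so I_d = (5.727×10^-10)(1.52×10^6) = 8.705×10^-4 A.
The field is uniform, so I_d,enc = I_d (r/R)² = (8.705×10^-4)(6.78/11.4)² = 3.08×10^-4 A.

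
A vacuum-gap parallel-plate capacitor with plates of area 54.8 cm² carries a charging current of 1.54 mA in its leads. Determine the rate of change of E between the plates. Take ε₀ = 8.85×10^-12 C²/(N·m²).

3.18×10^10 V/(m·s)

Charge continuity gives I_d = I = 1.54×10^-3 A between the plates.
Then dE/dt = I_d/(ε₀A) = 3.18×10^10 V/(m·s).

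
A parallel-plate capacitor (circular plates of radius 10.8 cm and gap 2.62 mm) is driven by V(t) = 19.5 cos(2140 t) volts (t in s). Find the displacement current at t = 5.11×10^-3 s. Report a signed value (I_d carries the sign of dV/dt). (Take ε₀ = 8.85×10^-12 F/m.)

5.16×10^-6 A

dE/dt = (V₀ω/d)·−sin(ωt) with ωt = 10.9354 rad: (19.5)(2140)(0.9982)/(2.62×10^-3) = 1.590×10^7 V/(m·s).
I_d = ε₀ A dE/dt = (8.85×10^-12)(0.03664)(1.590×10^7) = 5.16×10^-6 A.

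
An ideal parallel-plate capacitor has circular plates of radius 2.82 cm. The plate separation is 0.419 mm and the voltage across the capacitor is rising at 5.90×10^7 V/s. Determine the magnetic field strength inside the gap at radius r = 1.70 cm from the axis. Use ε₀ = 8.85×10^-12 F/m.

With E = V/d, dE/dt = 1.408×10^11 V/(m·s) and πR² = 2.498×10^-3 m², giving I_d = ε₀ πR² dE/dt = 3.113×10^-3 A.
∮B·dl = μ₀ I_d,enc with I_d,enc = I_d r²/R² = 1.131×10^-3 A; so B = μ₀ I_d,enc/(2πr) = 1.33×10^-8 T.

1.33×10^-8 T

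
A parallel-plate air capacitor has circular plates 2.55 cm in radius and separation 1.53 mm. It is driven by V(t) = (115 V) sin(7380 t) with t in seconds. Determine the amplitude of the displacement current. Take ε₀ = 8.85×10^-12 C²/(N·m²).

1.00×10^-5 A

The displacement current equals the conduction current C dV/dt, which peaks at C V₀ ω.
With C = ε₀A/d = (8.85×10^-12)(2.043×10^-3)/(1.53×10^-3) = 1.182×10^-11 F and ω = 7380 rad/s, I_d,max = (1.182×10^-11)(115)(7380) = 1.00×10^-5 A.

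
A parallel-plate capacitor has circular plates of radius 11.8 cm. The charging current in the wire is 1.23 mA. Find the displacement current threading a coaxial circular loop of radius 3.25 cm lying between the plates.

9.33×10^-5 A

No conduction current crosses the gap, so I_d there equals the 1.23×10^-3 A in the leads.
The field is uniform, so I_d,enc = I_d (r/R)² = (1.23×10^-3)(3.25/11.8)² = 9.33×10^-5 A.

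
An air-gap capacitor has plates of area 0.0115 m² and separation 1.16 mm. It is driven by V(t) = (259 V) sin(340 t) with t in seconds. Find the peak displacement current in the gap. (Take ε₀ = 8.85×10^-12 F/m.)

7.73×10^-6 A

The displacement current equals the conduction current C dV/dt, which peaks at C V₀ ω.
With C = ε₀A/d = (8.85×10^-12)(0.0115)/(1.16×10^-3) = 8.774×10^-11 F and ω = 340 rad/s, I_d,max = (8.774×10^-11)(259)(340) = 7.73×10^-6 A.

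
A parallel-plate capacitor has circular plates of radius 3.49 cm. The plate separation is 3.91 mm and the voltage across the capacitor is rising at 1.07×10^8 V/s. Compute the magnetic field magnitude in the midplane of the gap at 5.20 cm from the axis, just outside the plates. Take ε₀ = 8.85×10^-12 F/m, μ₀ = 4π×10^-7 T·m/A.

3.56×10^-9 T

I_d = C dV/dt with C = ε₀πR²/d = 8.660×10^-12 F, so I_d = (8.660×10^-12)(1.07×10^8) = 9.266×10^-4 A.
For r ≥ R the full I_d is enclosed: B = μ₀ I_d/(2πr) = (4π×10^-7)(9.266×10^-4)/(2π·0.0520) = 3.56×10^-9 T.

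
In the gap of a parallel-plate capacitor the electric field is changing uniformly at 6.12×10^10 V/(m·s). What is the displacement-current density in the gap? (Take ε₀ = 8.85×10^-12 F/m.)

0.542 A/m²

J_d = ε₀ dE/dt = (8.85×10^-12)(6.12×10^10) = 0.542 A/m².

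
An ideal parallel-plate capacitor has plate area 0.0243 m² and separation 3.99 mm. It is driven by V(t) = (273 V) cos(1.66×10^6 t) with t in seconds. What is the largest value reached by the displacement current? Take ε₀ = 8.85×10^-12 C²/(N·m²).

0.0244 A

(dE/dt)_max = V₀ω/d = 1.136×10^11 V/(m·s); ω = 1.66×10^6 rad/s.
I_d,max = ε₀ A (dE/dt)_max = (8.85×10^-12)(0.0243)(1.136×10^11) = 0.0244 A.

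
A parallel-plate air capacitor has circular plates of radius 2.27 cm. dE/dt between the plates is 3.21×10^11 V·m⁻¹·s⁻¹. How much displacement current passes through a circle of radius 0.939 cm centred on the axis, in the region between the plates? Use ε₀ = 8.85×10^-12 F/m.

Through the whole plate area (πR² = 1.619×10^-3 m²), I_d = ε₀ πR² dE/dt = 4.599×10^-3 A.
The field is uniform, so I_d,enc = I_d (r/R)² = (4.599×10^-3)(0.939/2.27)² = 7.87×10^-4 A.

7.87×10^-4 A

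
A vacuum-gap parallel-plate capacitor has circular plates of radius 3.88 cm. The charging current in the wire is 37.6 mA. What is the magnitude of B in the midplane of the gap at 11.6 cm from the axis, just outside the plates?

6.48×10^-8 T

Between the plates the displacement current equals the wire current: I_d = 37.6 mA = 0.0376 A.
For r ≥ R the full I_d is enclosed: B = μ₀ I_d/(2πr) = (4π×10^-7)(0.0376)/(2π·0.116) = 6.48×10^-8 T.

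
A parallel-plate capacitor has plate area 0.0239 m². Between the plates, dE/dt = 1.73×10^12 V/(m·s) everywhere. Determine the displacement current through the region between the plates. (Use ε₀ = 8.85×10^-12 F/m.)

The displacement current is ε₀ times dΦ_E/dt = ε₀ A dE/dt = (8.85×10^-12)(0.0239)(1.73×10^12) = 0.366 A.

0.366 A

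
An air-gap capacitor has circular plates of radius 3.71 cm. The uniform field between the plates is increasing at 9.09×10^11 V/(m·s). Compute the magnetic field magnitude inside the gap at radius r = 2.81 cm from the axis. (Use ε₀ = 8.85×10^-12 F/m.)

1.42×10^-7 T

Total displacement current: I_d = ε₀(πR²)(dE/dt) = (8.85×10^-12)(4.324×10^-3)(9.09×10^11) = 0.03479 A.
∮B·dl = μ₀ I_d,enc with I_d,enc = I_d r²/R² = 0.01996 A; so B = μ₀ I_d,enc/(2πr) = 1.42×10^-7 T.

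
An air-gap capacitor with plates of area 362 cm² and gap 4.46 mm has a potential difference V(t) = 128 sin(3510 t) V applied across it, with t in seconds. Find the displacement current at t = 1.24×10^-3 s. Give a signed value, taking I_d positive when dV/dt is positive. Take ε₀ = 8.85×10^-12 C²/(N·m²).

-1.14×10^-5 A

dV/dt = (128)(3510)·cos(4.3524) = -1.583×10^5 V/s.
I_d = C dV/dt with C = ε₀A/d = (8.85×10^-12)(0.0362)/(4.46×10^-3) = 7.183×10^-11 F, so I_d = (7.183×10^-11)(-1.583×10^5) = -1.14×10^-5 A.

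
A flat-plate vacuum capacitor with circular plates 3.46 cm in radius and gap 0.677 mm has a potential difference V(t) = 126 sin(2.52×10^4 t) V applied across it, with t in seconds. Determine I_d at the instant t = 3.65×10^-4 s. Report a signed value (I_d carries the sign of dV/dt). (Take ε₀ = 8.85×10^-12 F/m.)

dV/dt = (126)(2.52×10^4)·cos(9.198) = -3.094×10^6 V/s.
I_d = C dV/dt with C = ε₀A/d = (8.85×10^-12)(3.761×10^-3)/(6.77×10^-4) = 4.917×10^-11 F, so I_d = (4.917×10^-11)(-3.094×10^6) = -1.52×10^-4 A.

-1.52×10^-4 A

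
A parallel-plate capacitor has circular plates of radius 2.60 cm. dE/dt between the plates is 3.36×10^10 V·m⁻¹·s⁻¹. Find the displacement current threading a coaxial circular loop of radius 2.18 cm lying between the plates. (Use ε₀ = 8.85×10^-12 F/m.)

4.44×10^-4 A

I_d = ε₀ dΦ_E/dt = ε₀ πR² (dE/dt) = (8.85×10^-12)(2.124×10^-3)(3.36×10^10) = 6.316×10^-4 A through the full plate area.
The field is uniform, so I_d,enc = I_d (r/R)² = (6.316×10^-4)(2.18/2.60)² = 4.44×10^-4 A.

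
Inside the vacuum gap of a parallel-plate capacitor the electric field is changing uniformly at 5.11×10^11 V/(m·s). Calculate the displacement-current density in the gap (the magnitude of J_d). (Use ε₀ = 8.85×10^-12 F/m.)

4.52 A/m²

The displacement-current density is ε₀ ∂E/∂t = (8.85×10^-12)(5.11×10^11) = 4.52 A/m².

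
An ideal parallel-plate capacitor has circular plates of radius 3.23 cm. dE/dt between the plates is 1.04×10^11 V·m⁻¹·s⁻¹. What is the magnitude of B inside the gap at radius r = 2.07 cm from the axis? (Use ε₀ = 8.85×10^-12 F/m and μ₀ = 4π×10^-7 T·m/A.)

1.20×10^-8 T

Through the whole plate area (πR² = 3.278×10^-3 m²), I_d = ε₀ πR² dE/dt = 3.017×10^-3 A.
An Ampèrian loop of radius r encloses a fraction (r/R)² of I_d. Then B·2πr = μ₀ I_d (r/R)², giving B = μ₀ I_d r/(2πR²) = 1.20×10^-8 T.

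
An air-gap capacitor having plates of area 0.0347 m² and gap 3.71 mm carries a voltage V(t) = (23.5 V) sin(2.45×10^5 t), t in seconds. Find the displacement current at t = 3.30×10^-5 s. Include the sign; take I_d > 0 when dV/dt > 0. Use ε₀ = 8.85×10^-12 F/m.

dV/dt = (23.5)(2.45×10^5)·cos(8.085) = -1.318×10^6 V/s.
I_d = C dV/dt with C = ε₀A/d = (8.85×10^-12)(0.0347)/(3.71×10^-3) = 8.277×10^-11 F, so I_d = (8.277×10^-11)(-1.318×10^6) = -1.09×10^-4 A.

-1.09×10^-4 A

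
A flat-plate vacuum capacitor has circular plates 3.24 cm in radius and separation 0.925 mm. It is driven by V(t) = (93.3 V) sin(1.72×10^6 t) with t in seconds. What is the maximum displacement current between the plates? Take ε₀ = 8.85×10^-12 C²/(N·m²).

The displacement current equals the conduction current C dV/dt, which peaks at C V₀ ω.
With C = ε₀A/d = (8.85×10^-12)(3.298×10^-3)/(9.25×10^-4) = 3.155×10^-11 F and ω = 1.72×10^6 rad/s, I_d,max = (3.155×10^-11)(93.3)(1.72×10^6) = 5.06×10^-3 A.

5.06×10^-3 A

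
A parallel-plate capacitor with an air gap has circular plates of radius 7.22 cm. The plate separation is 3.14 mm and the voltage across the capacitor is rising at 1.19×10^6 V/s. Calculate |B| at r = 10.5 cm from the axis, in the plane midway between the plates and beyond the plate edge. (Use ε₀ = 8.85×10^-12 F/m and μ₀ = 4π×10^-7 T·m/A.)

dE/dt = (dV/dt)/d = 3.790×10^8 V/(m·s); I_d = ε₀(πR²)(dE/dt) = (8.85×10^-12)(0.01638)(3.790×10^8) = 5.494×10^-5 A.
Outside the plates the loop encloses all of I_d, so B·2πr = μ₀ I_d and B = 1.05×10^-10 T.

1.05×10^-10 T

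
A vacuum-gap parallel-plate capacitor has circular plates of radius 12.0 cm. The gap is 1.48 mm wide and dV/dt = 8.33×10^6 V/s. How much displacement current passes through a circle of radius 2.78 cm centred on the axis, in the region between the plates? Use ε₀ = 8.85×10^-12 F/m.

I_d = C dV/dt with C = ε₀πR²/d = 2.705×10^-10 F, so I_d = (2.705×10^-10)(8.33×10^6) = 2.253×10^-3 A.
The field is uniform, so I_d,enc = I_d (r/R)² = (2.253×10^-3)(2.78/12.0)² = 1.21×10^-4 A.

1.21×10^-4 A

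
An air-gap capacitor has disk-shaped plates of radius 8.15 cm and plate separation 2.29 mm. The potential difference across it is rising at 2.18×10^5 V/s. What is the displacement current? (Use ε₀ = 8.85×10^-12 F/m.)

E = V/d so dE/dt = (dV/dt)/d = 9.520×10^7 V/(m·s), and I_d = ε₀ A dE/dt = (8.85×10^-12)(0.02087)(9.520×10^7) = 1.76×10^-5 A.

1.76×10^-5 A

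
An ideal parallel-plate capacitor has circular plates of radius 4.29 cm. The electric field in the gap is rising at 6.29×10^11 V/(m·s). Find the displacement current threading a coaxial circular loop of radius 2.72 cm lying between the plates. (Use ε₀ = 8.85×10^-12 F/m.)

Total displacement current: I_d = ε₀(πR²)(dE/dt) = (8.85×10^-12)(5.782×10^-3)(6.29×10^11) = 0.03219 A.
The field is uniform, so I_d,enc = I_d (r/R)² = (0.03219)(2.72/4.29)² = 0.0129 A.

0.0129 A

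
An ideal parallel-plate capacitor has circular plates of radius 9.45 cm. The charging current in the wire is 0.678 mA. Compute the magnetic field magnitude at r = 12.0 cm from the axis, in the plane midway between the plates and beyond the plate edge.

1.13×10^-9 T

No conduction current crosses the gap, so I_d there equals the 6.78×10^-4 A in the leads.
Outside the plates the loop encloses all of I_d, so B·2πr = μ₀ I_d and B = 1.13×10^-9 T.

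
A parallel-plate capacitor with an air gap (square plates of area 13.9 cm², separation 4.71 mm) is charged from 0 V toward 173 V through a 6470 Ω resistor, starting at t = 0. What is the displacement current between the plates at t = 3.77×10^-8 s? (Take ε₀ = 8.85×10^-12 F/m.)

C = ε₀A/d = (8.85×10^-12)(1.39×10^-3)/(4.71×10^-3) = 2.612×10^-12 F and τ = RC = 1.690×10^-8 s. I_d in the gap equals the RC charging current.
I_d(t) = (V₀/R) e^(−t/τ) = 0.02674 · e^(−2.231) = 2.87×10^-3 A.

2.87×10^-3 A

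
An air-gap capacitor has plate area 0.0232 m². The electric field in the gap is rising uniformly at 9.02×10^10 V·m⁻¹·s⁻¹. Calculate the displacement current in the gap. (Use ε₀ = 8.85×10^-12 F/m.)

The displacement current is ε₀ times dΦ_E/dt = ε₀ A dE/dt = (8.85×10^-12)(0.0232)(9.02×10^10) = 0.0185 A.

0.0185 A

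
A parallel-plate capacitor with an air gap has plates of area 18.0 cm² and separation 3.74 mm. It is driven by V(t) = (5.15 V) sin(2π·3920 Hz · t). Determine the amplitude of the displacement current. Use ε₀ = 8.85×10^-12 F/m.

5.40×10^-7 A

(dE/dt)_max = V₀ω/d = 3.392×10^7 V/(m·s); ω = 2πf = 2.463×10^4 rad/s.
I_d,max = ε₀ A (dE/dt)_max = (8.85×10^-12)(1.80×10^-3)(3.392×10^7) = 5.40×10^-7 A.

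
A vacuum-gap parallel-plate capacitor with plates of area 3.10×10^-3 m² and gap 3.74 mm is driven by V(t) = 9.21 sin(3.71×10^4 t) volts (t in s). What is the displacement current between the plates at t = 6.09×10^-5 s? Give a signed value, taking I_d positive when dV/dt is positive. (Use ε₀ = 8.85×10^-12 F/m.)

dE/dt = (V₀ω/d)·cos(ωt) with ωt = 2.25939 rad: (9.21)(3.71×10^4)(-0.6355)/(3.74×10^-3) = -5.806×10^7 V/(m·s).
I_d = ε₀ A dE/dt = (8.85×10^-12)(3.10×10^-3)(-5.806×10^7) = -1.59×10^-6 A.

-1.59×10^-6 A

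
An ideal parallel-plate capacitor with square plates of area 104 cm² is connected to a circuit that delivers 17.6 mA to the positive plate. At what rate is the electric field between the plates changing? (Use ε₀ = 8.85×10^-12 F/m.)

Charge continuity gives I_d = I = 0.0176 A between the plates.
Since I_d = ε₀ A dE/dt, dE/dt = I_d/(ε₀A) = (0.0176)/((8.85×10^-12)(0.0104)) = 1.91×10^11 V/(m·s).

1.91×10^11 V/(m·s)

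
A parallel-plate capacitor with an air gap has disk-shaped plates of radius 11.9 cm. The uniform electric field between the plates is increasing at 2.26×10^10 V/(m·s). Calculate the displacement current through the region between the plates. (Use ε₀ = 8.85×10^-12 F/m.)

8.90×10^-3 A

With a uniform field, Φ_E = EA, so I_d = ε₀ A dE/dt = 8.90×10^-3 A.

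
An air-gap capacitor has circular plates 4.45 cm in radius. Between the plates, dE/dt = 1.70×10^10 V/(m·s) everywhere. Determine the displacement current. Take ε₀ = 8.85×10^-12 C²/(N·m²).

I_d = ε₀ A (dE/dt) = (8.85×10^-12)(6.221×10^-3 m²)(1.70×10^10) = 9.36×10^-4 A.

9.36×10^-4 A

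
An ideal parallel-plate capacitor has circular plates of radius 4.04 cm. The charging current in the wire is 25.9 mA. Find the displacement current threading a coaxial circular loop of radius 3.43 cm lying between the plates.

0.0187 A

No conduction current crosses the gap, so I_d there equals the 0.0259 A in the leads.
Since J_d is uniform, the enclosed fraction is (r/R)² = 0.7208, giving I_d,enc = 0.0187 A.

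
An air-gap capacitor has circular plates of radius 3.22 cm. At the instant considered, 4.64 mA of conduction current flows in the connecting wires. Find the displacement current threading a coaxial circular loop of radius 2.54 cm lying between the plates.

Between the plates the displacement current equals the wire current: I_d = 4.64 mA = 4.64×10^-3 A.
Through an area πr² the displacement current is I_d·(πr²/πR²) = I_d (r/R)² = 2.89×10^-3 A.

2.89×10^-3 A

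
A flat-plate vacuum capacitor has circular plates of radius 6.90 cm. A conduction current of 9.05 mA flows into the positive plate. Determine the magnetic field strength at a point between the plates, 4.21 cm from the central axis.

1.60×10^-8 T

By continuity the displacement current in the gap matches the conduction current: I_d = 9.05×10^-3 A.
For r < R the Ampère–Maxwell law gives B(2πr) = μ₀ I_d (r²/R²), so B = μ₀ I_d r/(2πR²) = (4π×10^-7)(9.05×10^-3)(0.0421)/(2π·0.0690²) = 1.60×10^-8 T.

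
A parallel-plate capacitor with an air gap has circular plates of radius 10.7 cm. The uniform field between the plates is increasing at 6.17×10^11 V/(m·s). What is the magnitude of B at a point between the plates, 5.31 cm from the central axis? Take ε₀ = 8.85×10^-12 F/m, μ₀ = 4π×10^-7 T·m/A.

Total displacement current: I_d = ε₀(πR²)(dE/dt) = (8.85×10^-12)(0.03597)(6.17×10^11) = 0.1964 A.
An Ampèrian loop of radius r encloses a fraction (r/R)² of I_d. Then B·2πr = μ₀ I_d (r/R)², giving B = μ₀ I_d r/(2πR²) = 1.82×10^-7 T.

1.82×10^-7 T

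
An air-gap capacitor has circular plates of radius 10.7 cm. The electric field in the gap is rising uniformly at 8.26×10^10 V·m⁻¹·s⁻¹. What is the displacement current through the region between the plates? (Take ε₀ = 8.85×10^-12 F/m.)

The displacement current is ε₀ times dΦ_E/dt = ε₀ A dE/dt = (8.85×10^-12)(0.03597)(8.26×10^10) = 0.0263 A.

0.0263 A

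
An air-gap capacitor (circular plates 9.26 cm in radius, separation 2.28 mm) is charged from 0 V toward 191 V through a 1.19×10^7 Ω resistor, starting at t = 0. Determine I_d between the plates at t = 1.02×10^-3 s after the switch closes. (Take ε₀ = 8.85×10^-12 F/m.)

7.07×10^-6 A

C = ε₀A/d = (8.85×10^-12)(0.02694)/(2.28×10^-3) = 1.046×10^-10 F and τ = RC = 1.245×10^-3 s. I_d in the gap equals the RC charging current.
I_d(t) = (V₀/R) e^(−t/τ) = 1.605×10^-5 · e^(−0.8193) = 7.07×10^-6 A.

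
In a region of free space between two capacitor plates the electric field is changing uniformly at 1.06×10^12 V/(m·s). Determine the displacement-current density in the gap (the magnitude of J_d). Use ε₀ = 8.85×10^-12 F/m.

J_d = ε₀ ∂E/∂t, so J_d = 9.38 A/m².

9.38 A/m²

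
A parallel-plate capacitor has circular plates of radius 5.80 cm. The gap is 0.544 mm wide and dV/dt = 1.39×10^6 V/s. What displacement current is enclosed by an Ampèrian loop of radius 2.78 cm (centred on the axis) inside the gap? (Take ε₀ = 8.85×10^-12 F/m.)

5.49×10^-5 A

I_d = C dV/dt with C = ε₀πR²/d = 1.720×10^-10 F, so I_d = (1.720×10^-10)(1.39×10^6) = 2.391×10^-4 A.
Since J_d is uniform, the enclosed fraction is (r/R)² = 0.2297, giving I_d,enc = 5.49×10^-5 A.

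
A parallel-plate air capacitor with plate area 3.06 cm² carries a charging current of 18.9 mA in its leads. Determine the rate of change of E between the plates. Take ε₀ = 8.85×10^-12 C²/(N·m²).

6.98×10^12 V/(m·s)

By continuity, I_d in the gap equals the 18.9 mA flowing in the wire.
Then dE/dt = I_d/(ε₀A) = 6.98×10^12 V/(m·s).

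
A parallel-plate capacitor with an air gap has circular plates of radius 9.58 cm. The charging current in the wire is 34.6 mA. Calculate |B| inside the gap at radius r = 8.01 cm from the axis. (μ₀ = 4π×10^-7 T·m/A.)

No conduction current crosses the gap, so I_d there equals the 0.0346 A in the leads.
For r < R the Ampère–Maxwell law gives B(2πr) = μ₀ I_d (r²/R²), so B = μ₀ I_d r/(2πR²) = (4π×10^-7)(0.0346)(0.0801)/(2π·0.0958²) = 6.04×10^-8 T.

6.04×10^-8 T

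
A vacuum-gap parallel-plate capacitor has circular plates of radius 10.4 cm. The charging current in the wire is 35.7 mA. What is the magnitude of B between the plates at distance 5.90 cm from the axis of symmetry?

3.89×10^-8 T

Between the plates the displacement current equals the wire current: I_d = 35.7 mA = 0.0357 A.
For r < R the Ampère–Maxwell law gives B(2πr) = μ₀ I_d (r²/R²), so B = μ₀ I_d r/(2πR²) = (4π×10^-7)(0.0357)(0.0590)/(2π·0.104²) = 3.89×10^-8 T.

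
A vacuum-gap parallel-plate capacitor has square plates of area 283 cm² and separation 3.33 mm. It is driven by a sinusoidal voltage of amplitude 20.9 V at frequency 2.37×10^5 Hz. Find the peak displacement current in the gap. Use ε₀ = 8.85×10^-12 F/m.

(dE/dt)_max = V₀ω/d = 9.345×10^9 V/(m·s); ω = 2πf = 1.489×10^6 rad/s.
I_d,max = ε₀ A (dE/dt)_max = (8.85×10^-12)(0.0283)(9.345×10^9) = 2.34×10^-3 A.

2.34×10^-3 A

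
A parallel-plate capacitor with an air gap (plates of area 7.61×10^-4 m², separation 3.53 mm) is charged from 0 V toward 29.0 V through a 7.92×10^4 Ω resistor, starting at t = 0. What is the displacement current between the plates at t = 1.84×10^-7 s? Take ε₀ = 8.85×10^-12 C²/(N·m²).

C = ε₀A/d = (8.85×10^-12)(7.61×10^-4)/(3.53×10^-3) = 1.908×10^-12 F and τ = RC = 1.511×10^-7 s. I_d in the gap equals the RC charging current.
I_d(t) = (V₀/R) e^(−t/τ) = 3.662×10^-4 · e^(−1.218) = 1.08×10^-4 A.

1.08×10^-4 A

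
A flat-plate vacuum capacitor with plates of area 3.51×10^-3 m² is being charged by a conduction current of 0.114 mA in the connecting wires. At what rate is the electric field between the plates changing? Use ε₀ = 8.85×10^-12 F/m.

The displacement current between the plates equals the conduction current, I_d = 0.114 mA.
Inverting I_d = ε₀ A dE/dt gives dE/dt = 1.14×10^-4 / (8.85×10^-12 · 3.51×10^-3) = 3.67×10^9 V/(m·s).

3.67×10^9 V/(m·s)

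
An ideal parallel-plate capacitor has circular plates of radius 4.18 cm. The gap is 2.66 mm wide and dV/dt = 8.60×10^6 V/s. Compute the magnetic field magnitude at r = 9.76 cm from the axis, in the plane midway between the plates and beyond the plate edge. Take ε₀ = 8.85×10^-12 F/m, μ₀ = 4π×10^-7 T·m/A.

I_d = C dV/dt with C = ε₀πR²/d = 1.826×10^-11 F, so I_d = (1.826×10^-11)(8.60×10^6) = 1.570×10^-4 A.
Outside the plates the loop encloses all of I_d, so B·2πr = μ₀ I_d and B = 3.22×10^-10 T.

3.22×10^-10 T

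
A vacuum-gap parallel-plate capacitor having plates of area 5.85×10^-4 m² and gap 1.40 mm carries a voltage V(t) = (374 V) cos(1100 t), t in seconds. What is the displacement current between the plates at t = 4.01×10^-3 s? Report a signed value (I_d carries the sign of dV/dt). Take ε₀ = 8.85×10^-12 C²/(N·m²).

dV/dt = (374)(1100)·−sin(4.411) = 3.929×10^5 V/s.
I_d = C dV/dt with C = ε₀A/d = (8.85×10^-12)(5.85×10^-4)/(1.40×10^-3) = 3.698×10^-12 F, so I_d = (3.698×10^-12)(3.929×10^5) = 1.45×10^-6 A.

1.45×10^-6 A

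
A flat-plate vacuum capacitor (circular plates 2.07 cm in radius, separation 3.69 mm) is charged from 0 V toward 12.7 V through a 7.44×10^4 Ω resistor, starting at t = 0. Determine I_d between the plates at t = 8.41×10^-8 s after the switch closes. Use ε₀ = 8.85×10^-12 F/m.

C = ε₀A/d = (8.85×10^-12)(1.346×10^-3)/(3.69×10^-3) = 3.228×10^-12 F and τ = RC = 2.402×10^-7 s. I_d in the gap equals the RC charging current.
I_d(t) = (V₀/R) e^(−t/τ) = 1.707×10^-4 · e^(−0.3501) = 1.20×10^-4 A.

1.20×10^-4 A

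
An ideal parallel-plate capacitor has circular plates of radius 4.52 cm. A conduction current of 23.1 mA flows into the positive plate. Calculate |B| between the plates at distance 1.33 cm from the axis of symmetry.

3.01×10^-8 T

By continuity the displacement current in the gap matches the conduction current: I_d = 0.0231 A.
∮B·dl = μ₀ I_d,enc with I_d,enc = I_d r²/R² = 2.000×10^-3 A; so B = μ₀ I_d,enc/(2πr) = 3.01×10^-8 T.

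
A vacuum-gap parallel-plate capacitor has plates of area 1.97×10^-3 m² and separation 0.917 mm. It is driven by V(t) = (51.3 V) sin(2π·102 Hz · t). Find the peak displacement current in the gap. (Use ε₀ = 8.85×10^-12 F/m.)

6.25×10^-7 A

The displacement current equals the conduction current C dV/dt, which peaks at C V₀ ω.
With C = ε₀A/d = (8.85×10^-12)(1.97×10^-3)/(9.17×10^-4) = 1.901×10^-11 F and ω = 2πf = 640.9 rad/s, I_d,max = (1.901×10^-11)(51.3)(640.9) = 6.25×10^-7 A.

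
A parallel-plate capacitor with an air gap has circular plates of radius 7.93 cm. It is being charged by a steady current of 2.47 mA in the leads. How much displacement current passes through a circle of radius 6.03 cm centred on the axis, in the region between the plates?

1.43×10^-3 A

Between the plates the displacement current equals the wire current: I_d = 2.47 mA = 2.47×10^-3 A.
The field is uniform, so I_d,enc = I_d (r/R)² = (2.47×10^-3)(6.03/7.93)² = 1.43×10^-3 A.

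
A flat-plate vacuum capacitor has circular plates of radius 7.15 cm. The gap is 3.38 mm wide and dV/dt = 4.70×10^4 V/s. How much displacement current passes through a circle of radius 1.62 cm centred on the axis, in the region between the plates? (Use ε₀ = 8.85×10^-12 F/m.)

I_d = C dV/dt with C = ε₀πR²/d = 4.205×10^-11 F, so I_d = (4.205×10^-11)(4.70×10^4) = 1.976×10^-6 A.
Through an area πr² the displacement current is I_d·(πr²/πR²) = I_d (r/R)² = 1.01×10^-7 A.

1.01×10^-7 A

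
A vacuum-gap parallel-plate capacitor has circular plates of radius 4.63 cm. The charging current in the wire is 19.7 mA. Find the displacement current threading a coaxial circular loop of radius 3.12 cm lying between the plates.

8.95×10^-3 A

Between the plates the displacement current equals the wire current: I_d = 19.7 mA = 0.0197 A.
Through an area πr² the displacement current is I_d·(πr²/πR²) = I_d (r/R)² = 8.95×10^-3 A.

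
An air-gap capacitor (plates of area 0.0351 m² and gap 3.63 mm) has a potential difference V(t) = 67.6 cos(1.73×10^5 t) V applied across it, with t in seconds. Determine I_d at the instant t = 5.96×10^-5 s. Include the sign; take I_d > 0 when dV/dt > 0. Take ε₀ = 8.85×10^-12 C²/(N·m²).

dE/dt = (V₀ω/d)·−sin(ωt) with ωt = 10.3108 rad: (67.6)(1.73×10^5)(0.7746)/(3.63×10^-3) = 2.496×10^9 V/(m·s).
I_d = ε₀ A dE/dt = (8.85×10^-12)(0.0351)(2.496×10^9) = 7.75×10^-4 A.

7.75×10^-4 A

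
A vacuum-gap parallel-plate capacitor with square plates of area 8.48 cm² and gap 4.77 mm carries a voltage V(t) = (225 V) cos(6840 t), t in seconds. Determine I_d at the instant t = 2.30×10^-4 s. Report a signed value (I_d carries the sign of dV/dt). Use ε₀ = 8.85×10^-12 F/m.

-2.42×10^-6 A

dE/dt = (V₀ω/d)·−sin(ωt) with ωt = 1.5732 rad: (225)(6840)(-1.000)/(4.77×10^-3) = -3.226×10^8 V/(m·s).
I_d = ε₀ A dE/dt = (8.85×10^-12)(8.48×10^-4)(-3.226×10^8) = -2.42×10^-6 A.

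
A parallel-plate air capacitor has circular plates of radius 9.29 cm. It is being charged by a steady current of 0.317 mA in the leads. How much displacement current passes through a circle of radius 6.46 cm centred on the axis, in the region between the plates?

1.53×10^-4 A

By continuity the displacement current in the gap matches the conduction current: I_d = 3.17×10^-4 A.
The field is uniform, so I_d,enc = I_d (r/R)² = (3.17×10^-4)(6.46/9.29)² = 1.53×10^-4 A.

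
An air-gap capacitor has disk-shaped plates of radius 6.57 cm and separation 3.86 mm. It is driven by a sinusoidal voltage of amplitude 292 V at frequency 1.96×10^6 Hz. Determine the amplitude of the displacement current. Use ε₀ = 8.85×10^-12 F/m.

0.112 A

(dE/dt)_max = V₀ω/d = 9.320×10^11 V/(m·s); ω = 2πf = 1.232×10^7 rad/s.
I_d,max = ε₀ A (dE/dt)_max = (8.85×10^-12)(0.01356)(9.320×10^11) = 0.112 A.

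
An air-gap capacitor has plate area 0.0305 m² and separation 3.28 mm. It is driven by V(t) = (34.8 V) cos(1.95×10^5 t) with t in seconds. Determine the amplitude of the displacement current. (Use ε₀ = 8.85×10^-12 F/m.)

5.58×10^-4 A

(dE/dt)_max = V₀ω/d = 2.069×10^9 V/(m·s); ω = 1.95×10^5 rad/s.
I_d,max = ε₀ A (dE/dt)_max = (8.85×10^-12)(0.0305)(2.069×10^9) = 5.58×10^-4 A.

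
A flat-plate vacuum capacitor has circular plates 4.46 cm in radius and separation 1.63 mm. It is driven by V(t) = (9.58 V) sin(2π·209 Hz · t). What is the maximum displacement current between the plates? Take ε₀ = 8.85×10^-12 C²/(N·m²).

4.27×10^-7 A

The displacement current equals the conduction current C dV/dt, which peaks at C V₀ ω.
With C = ε₀A/d = (8.85×10^-12)(6.249×10^-3)/(1.63×10^-3) = 3.393×10^-11 F and ω = 2πf = 1313 rad/s, I_d,max = (3.393×10^-11)(9.58)(1313) = 4.27×10^-7 A.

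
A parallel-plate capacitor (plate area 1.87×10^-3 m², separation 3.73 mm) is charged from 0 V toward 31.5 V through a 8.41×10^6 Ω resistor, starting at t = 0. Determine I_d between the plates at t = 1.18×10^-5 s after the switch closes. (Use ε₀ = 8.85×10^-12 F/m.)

2.73×10^-6 A

C = ε₀A/d = (8.85×10^-12)(1.87×10^-3)/(3.73×10^-3) = 4.437×10^-12 F and τ = RC = 3.732×10^-5 s. I_d in the gap equals the RC charging current.
I_d(t) = (V₀/R) e^(−t/τ) = 3.746×10^-6 · e^(−0.3162) = 2.73×10^-6 A.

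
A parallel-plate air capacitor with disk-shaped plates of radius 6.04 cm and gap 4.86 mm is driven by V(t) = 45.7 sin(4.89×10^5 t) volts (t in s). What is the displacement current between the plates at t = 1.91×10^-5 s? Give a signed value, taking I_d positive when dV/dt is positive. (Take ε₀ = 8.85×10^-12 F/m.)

C = ε₀A/d = (8.85×10^-12)(0.01146)/(4.86×10^-3) = 2.087×10^-11 F. dV/dt = V₀ω·cos(ωt); at ωt = 9.3399 rad this factor is -0.9964.
I_d = C dV/dt = (2.087×10^-11)(45.7)(4.89×10^5)(-0.9964) = -4.65×10^-4 A.

-4.65×10^-4 A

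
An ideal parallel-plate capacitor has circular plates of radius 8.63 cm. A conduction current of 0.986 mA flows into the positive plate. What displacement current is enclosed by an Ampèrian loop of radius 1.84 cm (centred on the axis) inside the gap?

4.48×10^-5 A

Between the plates the displacement current equals the wire current: I_d = 0.986 mA = 9.86×10^-4 A.
Since J_d is uniform, the enclosed fraction is (r/R)² = 0.04546, giving I_d,enc = 4.48×10^-5 A.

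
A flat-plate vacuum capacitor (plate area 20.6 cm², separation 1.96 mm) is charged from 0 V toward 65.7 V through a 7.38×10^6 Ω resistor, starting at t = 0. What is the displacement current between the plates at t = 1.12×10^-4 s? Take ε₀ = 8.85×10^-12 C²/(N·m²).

C = ε₀A/d = (8.85×10^-12)(2.06×10^-3)/(1.96×10^-3) = 9.302×10^-12 F, so τ = RC = 6.865×10^-5 s.
The conduction current is I(t) = (V₀/R) e^(−t/τ), and the displacement current between the plates equals it.
t/τ = 1.631; I_d = (65.7/7.38×10^6) · e^(−1.631) = (8.902×10^-6)(0.1957) = 1.74×10^-6 A.

1.74×10^-6 A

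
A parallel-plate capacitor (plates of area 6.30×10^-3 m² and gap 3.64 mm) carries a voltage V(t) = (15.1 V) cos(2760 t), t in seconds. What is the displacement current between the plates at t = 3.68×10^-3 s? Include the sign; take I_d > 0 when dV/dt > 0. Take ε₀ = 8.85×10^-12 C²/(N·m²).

4.27×10^-7 A

dV/dt = (15.1)(2760)·−sin(10.1568) = 2.786×10^4 V/s.
I_d = C dV/dt with C = ε₀A/d = (8.85×10^-12)(6.30×10^-3)/(3.64×10^-3) = 1.532×10^-11 F, so I_d = (1.532×10^-11)(2.786×10^4) = 4.27×10^-7 A.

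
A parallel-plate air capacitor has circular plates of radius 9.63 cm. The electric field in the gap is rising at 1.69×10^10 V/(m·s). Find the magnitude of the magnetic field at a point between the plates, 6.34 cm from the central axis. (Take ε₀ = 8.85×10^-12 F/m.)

5.96×10^-9 T

I_d = ε₀ dΦ_E/dt = ε₀ πR² (dE/dt) = (8.85×10^-12)(0.02913)(1.69×10^10) = 4.357×10^-3 A through the full plate area.
An Ampèrian loop of radius r encloses a fraction (r/R)² of I_d. Then B·2πr = μ₀ I_d (r/R)², giving B = μ₀ I_d r/(2πR²) = 5.96×10^-9 T.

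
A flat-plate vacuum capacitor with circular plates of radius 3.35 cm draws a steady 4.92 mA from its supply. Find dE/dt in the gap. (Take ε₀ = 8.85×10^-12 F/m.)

1.58×10^11 V/(m·s)

By continuity, I_d in the gap equals the 4.92 mA flowing in the wire.
Since I_d = ε₀ A dE/dt, dE/dt = I_d/(ε₀A) = (4.92×10^-3)/((8.85×10^-12)(3.526×10^-3)) = 1.58×10^11 V/(m·s).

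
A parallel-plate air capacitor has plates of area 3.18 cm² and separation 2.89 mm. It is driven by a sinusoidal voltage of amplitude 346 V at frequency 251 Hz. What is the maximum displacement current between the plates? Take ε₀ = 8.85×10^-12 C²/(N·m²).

C = ε₀A/d = (8.85×10^-12)(3.18×10^-4)/(2.89×10^-3) = 9.738×10^-13 F; ω = 2πf = 1577 rad/s.
I_d = C dV/dt, so |I_d|_max = C V₀ ω = (9.738×10^-13)(346)(1577) = 5.31×10^-7 A.

5.31×10^-7 A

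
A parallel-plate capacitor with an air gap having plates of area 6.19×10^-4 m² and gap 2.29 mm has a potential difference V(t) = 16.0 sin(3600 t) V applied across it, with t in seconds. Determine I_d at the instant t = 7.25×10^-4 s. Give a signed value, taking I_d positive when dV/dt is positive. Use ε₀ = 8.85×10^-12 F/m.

dV/dt = (16.0)(3600)·cos(2.61) = -4.965×10^4 V/s.
I_d = C dV/dt with C = ε₀A/d = (8.85×10^-12)(6.19×10^-4)/(2.29×10^-3) = 2.392×10^-12 F, so I_d = (2.392×10^-12)(-4.965×10^4) = -1.19×10^-7 A.

-1.19×10^-7 A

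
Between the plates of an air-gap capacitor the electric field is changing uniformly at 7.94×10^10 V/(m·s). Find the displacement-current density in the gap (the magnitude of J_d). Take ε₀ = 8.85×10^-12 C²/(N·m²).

0.703 A/m²

The displacement-current density is ε₀ ∂E/∂t = (8.85×10^-12)(7.94×10^10) = 0.703 A/m².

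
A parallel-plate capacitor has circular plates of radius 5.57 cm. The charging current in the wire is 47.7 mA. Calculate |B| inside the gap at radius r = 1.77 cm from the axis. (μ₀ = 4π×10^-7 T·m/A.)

By continuity the displacement current in the gap matches the conduction current: I_d = 0.0477 A.
For r < R the Ampère–Maxwell law gives B(2πr) = μ₀ I_d (r²/R²), so B = μ₀ I_d r/(2πR²) = (4π×10^-7)(0.0477)(0.0177)/(2π·0.0557²) = 5.44×10^-8 T.

5.44×10^-8 T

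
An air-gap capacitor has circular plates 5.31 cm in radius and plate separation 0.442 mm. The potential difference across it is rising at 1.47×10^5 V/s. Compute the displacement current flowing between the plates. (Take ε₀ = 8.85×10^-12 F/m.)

2.61×10^-5 A

C = ε₀A/d = (8.85×10^-12)(8.858×10^-3)/(4.42×10^-4) = 1.774×10^-10 F.
I_d = C dV/dt = (1.774×10^-10)(1.47×10^5) = 2.61×10^-5 A.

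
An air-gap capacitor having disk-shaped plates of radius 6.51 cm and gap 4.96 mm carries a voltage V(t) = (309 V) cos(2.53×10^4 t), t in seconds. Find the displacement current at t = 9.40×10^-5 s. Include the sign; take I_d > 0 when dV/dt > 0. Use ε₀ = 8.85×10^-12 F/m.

dV/dt = (309)(2.53×10^4)·−sin(2.3782) = -5.405×10^6 V/s.
I_d = C dV/dt with C = ε₀A/d = (8.85×10^-12)(0.01331)/(4.96×10^-3) = 2.375×10^-11 F, so I_d = (2.375×10^-11)(-5.405×10^6) = -1.28×10^-4 A.

-1.28×10^-4 A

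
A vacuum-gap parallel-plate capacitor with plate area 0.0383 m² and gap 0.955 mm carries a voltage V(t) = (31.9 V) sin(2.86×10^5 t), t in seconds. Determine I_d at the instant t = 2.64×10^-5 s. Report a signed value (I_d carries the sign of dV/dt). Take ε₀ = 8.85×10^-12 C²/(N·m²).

9.68×10^-4 A

dE/dt = (V₀ω/d)·cos(ωt) with ωt = 7.5504 rad: (31.9)(2.86×10^5)(0.2989)/(9.55×10^-4) = 2.855×10^9 V/(m·s).
I_d = ε₀ A dE/dt = (8.85×10^-12)(0.0383)(2.855×10^9) = 9.68×10^-4 A.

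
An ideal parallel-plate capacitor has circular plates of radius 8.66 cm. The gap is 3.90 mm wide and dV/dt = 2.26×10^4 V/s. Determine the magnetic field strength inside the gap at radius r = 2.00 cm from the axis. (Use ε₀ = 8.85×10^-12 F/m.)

6.44×10^-13 T

With E = V/d, dE/dt = 5.795×10^6 V/(m·s) and πR² = 0.02356 m², giving I_d = ε₀ πR² dE/dt = 1.208×10^-6 A.
For r < R the Ampère–Maxwell law gives B(2πr) = μ₀ I_d (r²/R²), so B = μ₀ I_d r/(2πR²) = (4π×10^-7)(1.208×10^-6)(0.0200)/(2π·0.0866²) = 6.44×10^-13 T.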